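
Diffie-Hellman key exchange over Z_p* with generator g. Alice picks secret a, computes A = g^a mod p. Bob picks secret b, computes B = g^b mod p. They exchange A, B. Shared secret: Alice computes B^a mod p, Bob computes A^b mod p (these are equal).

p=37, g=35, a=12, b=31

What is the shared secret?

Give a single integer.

Answer: 26

Derivation:
A = 35^12 mod 37  (bits of 12 = 1100)
  bit 0 = 1: r = r^2 * 35 mod 37 = 1^2 * 35 = 1*35 = 35
  bit 1 = 1: r = r^2 * 35 mod 37 = 35^2 * 35 = 4*35 = 29
  bit 2 = 0: r = r^2 mod 37 = 29^2 = 27
  bit 3 = 0: r = r^2 mod 37 = 27^2 = 26
  -> A = 26
B = 35^31 mod 37  (bits of 31 = 11111)
  bit 0 = 1: r = r^2 * 35 mod 37 = 1^2 * 35 = 1*35 = 35
  bit 1 = 1: r = r^2 * 35 mod 37 = 35^2 * 35 = 4*35 = 29
  bit 2 = 1: r = r^2 * 35 mod 37 = 29^2 * 35 = 27*35 = 20
  bit 3 = 1: r = r^2 * 35 mod 37 = 20^2 * 35 = 30*35 = 14
  bit 4 = 1: r = r^2 * 35 mod 37 = 14^2 * 35 = 11*35 = 15
  -> B = 15
s = B^a = 15^12 mod 37  (bits of 12 = 1100)
  bit 0 = 1: r = r^2 * 15 mod 37 = 1^2 * 15 = 1*15 = 15
  bit 1 = 1: r = r^2 * 15 mod 37 = 15^2 * 15 = 3*15 = 8
  bit 2 = 0: r = r^2 mod 37 = 8^2 = 27
  bit 3 = 0: r = r^2 mod 37 = 27^2 = 26
  -> s = B^a = 26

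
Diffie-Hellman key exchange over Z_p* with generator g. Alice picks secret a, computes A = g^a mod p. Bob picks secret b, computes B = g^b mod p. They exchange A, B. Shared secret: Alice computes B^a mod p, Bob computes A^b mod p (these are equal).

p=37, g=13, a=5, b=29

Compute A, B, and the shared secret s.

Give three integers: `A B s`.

A = 13^5 mod 37  (bits of 5 = 101)
  bit 0 = 1: r = r^2 * 13 mod 37 = 1^2 * 13 = 1*13 = 13
  bit 1 = 0: r = r^2 mod 37 = 13^2 = 21
  bit 2 = 1: r = r^2 * 13 mod 37 = 21^2 * 13 = 34*13 = 35
  -> A = 35
B = 13^29 mod 37  (bits of 29 = 11101)
  bit 0 = 1: r = r^2 * 13 mod 37 = 1^2 * 13 = 1*13 = 13
  bit 1 = 1: r = r^2 * 13 mod 37 = 13^2 * 13 = 21*13 = 14
  bit 2 = 1: r = r^2 * 13 mod 37 = 14^2 * 13 = 11*13 = 32
  bit 3 = 0: r = r^2 mod 37 = 32^2 = 25
  bit 4 = 1: r = r^2 * 13 mod 37 = 25^2 * 13 = 33*13 = 22
  -> B = 22
s = B^a = 22^5 mod 37  (bits of 5 = 101)
  bit 0 = 1: r = r^2 * 22 mod 37 = 1^2 * 22 = 1*22 = 22
  bit 1 = 0: r = r^2 mod 37 = 22^2 = 3
  bit 2 = 1: r = r^2 * 22 mod 37 = 3^2 * 22 = 9*22 = 13
  -> s = B^a = 13

Answer: 35 22 13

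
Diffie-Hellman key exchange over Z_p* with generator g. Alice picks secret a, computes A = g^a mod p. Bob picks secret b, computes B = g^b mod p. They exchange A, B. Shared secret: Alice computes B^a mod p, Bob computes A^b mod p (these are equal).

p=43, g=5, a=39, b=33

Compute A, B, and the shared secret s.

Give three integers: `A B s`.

Answer: 32 2 27

Derivation:
A = 5^39 mod 43  (bits of 39 = 100111)
  bit 0 = 1: r = r^2 * 5 mod 43 = 1^2 * 5 = 1*5 = 5
  bit 1 = 0: r = r^2 mod 43 = 5^2 = 25
  bit 2 = 0: r = r^2 mod 43 = 25^2 = 23
  bit 3 = 1: r = r^2 * 5 mod 43 = 23^2 * 5 = 13*5 = 22
  bit 4 = 1: r = r^2 * 5 mod 43 = 22^2 * 5 = 11*5 = 12
  bit 5 = 1: r = r^2 * 5 mod 43 = 12^2 * 5 = 15*5 = 32
  -> A = 32
B = 5^33 mod 43  (bits of 33 = 100001)
  bit 0 = 1: r = r^2 * 5 mod 43 = 1^2 * 5 = 1*5 = 5
  bit 1 = 0: r = r^2 mod 43 = 5^2 = 25
  bit 2 = 0: r = r^2 mod 43 = 25^2 = 23
  bit 3 = 0: r = r^2 mod 43 = 23^2 = 13
  bit 4 = 0: r = r^2 mod 43 = 13^2 = 40
  bit 5 = 1: r = r^2 * 5 mod 43 = 40^2 * 5 = 9*5 = 2
  -> B = 2
s = B^a = 2^39 mod 43  (bits of 39 = 100111)
  bit 0 = 1: r = r^2 * 2 mod 43 = 1^2 * 2 = 1*2 = 2
  bit 1 = 0: r = r^2 mod 43 = 2^2 = 4
  bit 2 = 0: r = r^2 mod 43 = 4^2 = 16
  bit 3 = 1: r = r^2 * 2 mod 43 = 16^2 * 2 = 41*2 = 39
  bit 4 = 1: r = r^2 * 2 mod 43 = 39^2 * 2 = 16*2 = 32
  bit 5 = 1: r = r^2 * 2 mod 43 = 32^2 * 2 = 35*2 = 27
  -> s = B^a = 27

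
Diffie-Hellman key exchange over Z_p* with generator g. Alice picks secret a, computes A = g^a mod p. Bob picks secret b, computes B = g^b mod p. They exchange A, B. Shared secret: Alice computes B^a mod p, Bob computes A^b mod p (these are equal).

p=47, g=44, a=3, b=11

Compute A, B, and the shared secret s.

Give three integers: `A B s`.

A = 44^3 mod 47  (bits of 3 = 11)
  bit 0 = 1: r = r^2 * 44 mod 47 = 1^2 * 44 = 1*44 = 44
  bit 1 = 1: r = r^2 * 44 mod 47 = 44^2 * 44 = 9*44 = 20
  -> A = 20
B = 44^11 mod 47  (bits of 11 = 1011)
  bit 0 = 1: r = r^2 * 44 mod 47 = 1^2 * 44 = 1*44 = 44
  bit 1 = 0: r = r^2 mod 47 = 44^2 = 9
  bit 2 = 1: r = r^2 * 44 mod 47 = 9^2 * 44 = 34*44 = 39
  bit 3 = 1: r = r^2 * 44 mod 47 = 39^2 * 44 = 17*44 = 43
  -> B = 43
s = B^a = 43^3 mod 47  (bits of 3 = 11)
  bit 0 = 1: r = r^2 * 43 mod 47 = 1^2 * 43 = 1*43 = 43
  bit 1 = 1: r = r^2 * 43 mod 47 = 43^2 * 43 = 16*43 = 30
  -> s = B^a = 30

Answer: 20 43 30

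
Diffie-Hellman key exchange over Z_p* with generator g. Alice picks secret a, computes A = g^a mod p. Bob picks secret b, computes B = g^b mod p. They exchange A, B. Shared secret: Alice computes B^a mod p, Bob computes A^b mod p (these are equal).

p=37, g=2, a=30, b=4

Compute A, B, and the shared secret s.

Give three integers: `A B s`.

A = 2^30 mod 37  (bits of 30 = 11110)
  bit 0 = 1: r = r^2 * 2 mod 37 = 1^2 * 2 = 1*2 = 2
  bit 1 = 1: r = r^2 * 2 mod 37 = 2^2 * 2 = 4*2 = 8
  bit 2 = 1: r = r^2 * 2 mod 37 = 8^2 * 2 = 27*2 = 17
  bit 3 = 1: r = r^2 * 2 mod 37 = 17^2 * 2 = 30*2 = 23
  bit 4 = 0: r = r^2 mod 37 = 23^2 = 11
  -> A = 11
B = 2^4 mod 37  (bits of 4 = 100)
  bit 0 = 1: r = r^2 * 2 mod 37 = 1^2 * 2 = 1*2 = 2
  bit 1 = 0: r = r^2 mod 37 = 2^2 = 4
  bit 2 = 0: r = r^2 mod 37 = 4^2 = 16
  -> B = 16
s = B^a = 16^30 mod 37  (bits of 30 = 11110)
  bit 0 = 1: r = r^2 * 16 mod 37 = 1^2 * 16 = 1*16 = 16
  bit 1 = 1: r = r^2 * 16 mod 37 = 16^2 * 16 = 34*16 = 26
  bit 2 = 1: r = r^2 * 16 mod 37 = 26^2 * 16 = 10*16 = 12
  bit 3 = 1: r = r^2 * 16 mod 37 = 12^2 * 16 = 33*16 = 10
  bit 4 = 0: r = r^2 mod 37 = 10^2 = 26
  -> s = B^a = 26

Answer: 11 16 26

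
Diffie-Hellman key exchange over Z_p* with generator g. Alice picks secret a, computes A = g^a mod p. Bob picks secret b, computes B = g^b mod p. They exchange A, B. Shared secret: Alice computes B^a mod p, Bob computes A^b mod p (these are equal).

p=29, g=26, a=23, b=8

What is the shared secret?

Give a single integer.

A = 26^23 mod 29  (bits of 23 = 10111)
  bit 0 = 1: r = r^2 * 26 mod 29 = 1^2 * 26 = 1*26 = 26
  bit 1 = 0: r = r^2 mod 29 = 26^2 = 9
  bit 2 = 1: r = r^2 * 26 mod 29 = 9^2 * 26 = 23*26 = 18
  bit 3 = 1: r = r^2 * 26 mod 29 = 18^2 * 26 = 5*26 = 14
  bit 4 = 1: r = r^2 * 26 mod 29 = 14^2 * 26 = 22*26 = 21
  -> A = 21
B = 26^8 mod 29  (bits of 8 = 1000)
  bit 0 = 1: r = r^2 * 26 mod 29 = 1^2 * 26 = 1*26 = 26
  bit 1 = 0: r = r^2 mod 29 = 26^2 = 9
  bit 2 = 0: r = r^2 mod 29 = 9^2 = 23
  bit 3 = 0: r = r^2 mod 29 = 23^2 = 7
  -> B = 7
s = B^a = 7^23 mod 29  (bits of 23 = 10111)
  bit 0 = 1: r = r^2 * 7 mod 29 = 1^2 * 7 = 1*7 = 7
  bit 1 = 0: r = r^2 mod 29 = 7^2 = 20
  bit 2 = 1: r = r^2 * 7 mod 29 = 20^2 * 7 = 23*7 = 16
  bit 3 = 1: r = r^2 * 7 mod 29 = 16^2 * 7 = 24*7 = 23
  bit 4 = 1: r = r^2 * 7 mod 29 = 23^2 * 7 = 7*7 = 20
  -> s = B^a = 20

Answer: 20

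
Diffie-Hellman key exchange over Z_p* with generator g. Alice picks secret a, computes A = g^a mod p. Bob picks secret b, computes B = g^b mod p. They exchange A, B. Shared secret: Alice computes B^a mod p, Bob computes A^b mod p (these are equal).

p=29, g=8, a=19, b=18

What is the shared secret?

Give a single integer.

A = 8^19 mod 29  (bits of 19 = 10011)
  bit 0 = 1: r = r^2 * 8 mod 29 = 1^2 * 8 = 1*8 = 8
  bit 1 = 0: r = r^2 mod 29 = 8^2 = 6
  bit 2 = 0: r = r^2 mod 29 = 6^2 = 7
  bit 3 = 1: r = r^2 * 8 mod 29 = 7^2 * 8 = 20*8 = 15
  bit 4 = 1: r = r^2 * 8 mod 29 = 15^2 * 8 = 22*8 = 2
  -> A = 2
B = 8^18 mod 29  (bits of 18 = 10010)
  bit 0 = 1: r = r^2 * 8 mod 29 = 1^2 * 8 = 1*8 = 8
  bit 1 = 0: r = r^2 mod 29 = 8^2 = 6
  bit 2 = 0: r = r^2 mod 29 = 6^2 = 7
  bit 3 = 1: r = r^2 * 8 mod 29 = 7^2 * 8 = 20*8 = 15
  bit 4 = 0: r = r^2 mod 29 = 15^2 = 22
  -> B = 22
s = B^a = 22^19 mod 29  (bits of 19 = 10011)
  bit 0 = 1: r = r^2 * 22 mod 29 = 1^2 * 22 = 1*22 = 22
  bit 1 = 0: r = r^2 mod 29 = 22^2 = 20
  bit 2 = 0: r = r^2 mod 29 = 20^2 = 23
  bit 3 = 1: r = r^2 * 22 mod 29 = 23^2 * 22 = 7*22 = 9
  bit 4 = 1: r = r^2 * 22 mod 29 = 9^2 * 22 = 23*22 = 13
  -> s = B^a = 13

Answer: 13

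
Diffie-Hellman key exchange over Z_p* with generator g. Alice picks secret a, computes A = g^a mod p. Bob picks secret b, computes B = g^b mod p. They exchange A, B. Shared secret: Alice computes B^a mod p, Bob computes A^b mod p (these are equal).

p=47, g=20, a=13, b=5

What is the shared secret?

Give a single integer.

A = 20^13 mod 47  (bits of 13 = 1101)
  bit 0 = 1: r = r^2 * 20 mod 47 = 1^2 * 20 = 1*20 = 20
  bit 1 = 1: r = r^2 * 20 mod 47 = 20^2 * 20 = 24*20 = 10
  bit 2 = 0: r = r^2 mod 47 = 10^2 = 6
  bit 3 = 1: r = r^2 * 20 mod 47 = 6^2 * 20 = 36*20 = 15
  -> A = 15
B = 20^5 mod 47  (bits of 5 = 101)
  bit 0 = 1: r = r^2 * 20 mod 47 = 1^2 * 20 = 1*20 = 20
  bit 1 = 0: r = r^2 mod 47 = 20^2 = 24
  bit 2 = 1: r = r^2 * 20 mod 47 = 24^2 * 20 = 12*20 = 5
  -> B = 5
s = B^a = 5^13 mod 47  (bits of 13 = 1101)
  bit 0 = 1: r = r^2 * 5 mod 47 = 1^2 * 5 = 1*5 = 5
  bit 1 = 1: r = r^2 * 5 mod 47 = 5^2 * 5 = 25*5 = 31
  bit 2 = 0: r = r^2 mod 47 = 31^2 = 21
  bit 3 = 1: r = r^2 * 5 mod 47 = 21^2 * 5 = 18*5 = 43
  -> s = B^a = 43

Answer: 43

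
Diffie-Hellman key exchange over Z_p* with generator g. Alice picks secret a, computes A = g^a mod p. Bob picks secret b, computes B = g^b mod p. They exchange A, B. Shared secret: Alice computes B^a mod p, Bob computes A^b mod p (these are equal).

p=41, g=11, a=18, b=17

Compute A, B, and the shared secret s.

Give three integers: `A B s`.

A = 11^18 mod 41  (bits of 18 = 10010)
  bit 0 = 1: r = r^2 * 11 mod 41 = 1^2 * 11 = 1*11 = 11
  bit 1 = 0: r = r^2 mod 41 = 11^2 = 39
  bit 2 = 0: r = r^2 mod 41 = 39^2 = 4
  bit 3 = 1: r = r^2 * 11 mod 41 = 4^2 * 11 = 16*11 = 12
  bit 4 = 0: r = r^2 mod 41 = 12^2 = 21
  -> A = 21
B = 11^17 mod 41  (bits of 17 = 10001)
  bit 0 = 1: r = r^2 * 11 mod 41 = 1^2 * 11 = 1*11 = 11
  bit 1 = 0: r = r^2 mod 41 = 11^2 = 39
  bit 2 = 0: r = r^2 mod 41 = 39^2 = 4
  bit 3 = 0: r = r^2 mod 41 = 4^2 = 16
  bit 4 = 1: r = r^2 * 11 mod 41 = 16^2 * 11 = 10*11 = 28
  -> B = 28
s = B^a = 28^18 mod 41  (bits of 18 = 10010)
  bit 0 = 1: r = r^2 * 28 mod 41 = 1^2 * 28 = 1*28 = 28
  bit 1 = 0: r = r^2 mod 41 = 28^2 = 5
  bit 2 = 0: r = r^2 mod 41 = 5^2 = 25
  bit 3 = 1: r = r^2 * 28 mod 41 = 25^2 * 28 = 10*28 = 34
  bit 4 = 0: r = r^2 mod 41 = 34^2 = 8
  -> s = B^a = 8

Answer: 21 28 8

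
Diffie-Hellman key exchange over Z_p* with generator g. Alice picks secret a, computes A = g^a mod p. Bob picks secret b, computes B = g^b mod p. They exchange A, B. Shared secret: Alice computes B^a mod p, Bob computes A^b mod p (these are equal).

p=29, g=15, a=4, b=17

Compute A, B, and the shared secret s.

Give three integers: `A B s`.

Answer: 20 18 25

Derivation:
A = 15^4 mod 29  (bits of 4 = 100)
  bit 0 = 1: r = r^2 * 15 mod 29 = 1^2 * 15 = 1*15 = 15
  bit 1 = 0: r = r^2 mod 29 = 15^2 = 22
  bit 2 = 0: r = r^2 mod 29 = 22^2 = 20
  -> A = 20
B = 15^17 mod 29  (bits of 17 = 10001)
  bit 0 = 1: r = r^2 * 15 mod 29 = 1^2 * 15 = 1*15 = 15
  bit 1 = 0: r = r^2 mod 29 = 15^2 = 22
  bit 2 = 0: r = r^2 mod 29 = 22^2 = 20
  bit 3 = 0: r = r^2 mod 29 = 20^2 = 23
  bit 4 = 1: r = r^2 * 15 mod 29 = 23^2 * 15 = 7*15 = 18
  -> B = 18
s = B^a = 18^4 mod 29  (bits of 4 = 100)
  bit 0 = 1: r = r^2 * 18 mod 29 = 1^2 * 18 = 1*18 = 18
  bit 1 = 0: r = r^2 mod 29 = 18^2 = 5
  bit 2 = 0: r = r^2 mod 29 = 5^2 = 25
  -> s = B^a = 25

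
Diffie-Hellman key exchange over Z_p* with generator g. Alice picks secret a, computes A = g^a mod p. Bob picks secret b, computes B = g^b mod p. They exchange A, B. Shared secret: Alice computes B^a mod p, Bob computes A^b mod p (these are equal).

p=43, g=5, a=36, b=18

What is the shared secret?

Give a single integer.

Answer: 11

Derivation:
A = 5^36 mod 43  (bits of 36 = 100100)
  bit 0 = 1: r = r^2 * 5 mod 43 = 1^2 * 5 = 1*5 = 5
  bit 1 = 0: r = r^2 mod 43 = 5^2 = 25
  bit 2 = 0: r = r^2 mod 43 = 25^2 = 23
  bit 3 = 1: r = r^2 * 5 mod 43 = 23^2 * 5 = 13*5 = 22
  bit 4 = 0: r = r^2 mod 43 = 22^2 = 11
  bit 5 = 0: r = r^2 mod 43 = 11^2 = 35
  -> A = 35
B = 5^18 mod 43  (bits of 18 = 10010)
  bit 0 = 1: r = r^2 * 5 mod 43 = 1^2 * 5 = 1*5 = 5
  bit 1 = 0: r = r^2 mod 43 = 5^2 = 25
  bit 2 = 0: r = r^2 mod 43 = 25^2 = 23
  bit 3 = 1: r = r^2 * 5 mod 43 = 23^2 * 5 = 13*5 = 22
  bit 4 = 0: r = r^2 mod 43 = 22^2 = 11
  -> B = 11
s = B^a = 11^36 mod 43  (bits of 36 = 100100)
  bit 0 = 1: r = r^2 * 11 mod 43 = 1^2 * 11 = 1*11 = 11
  bit 1 = 0: r = r^2 mod 43 = 11^2 = 35
  bit 2 = 0: r = r^2 mod 43 = 35^2 = 21
  bit 3 = 1: r = r^2 * 11 mod 43 = 21^2 * 11 = 11*11 = 35
  bit 4 = 0: r = r^2 mod 43 = 35^2 = 21
  bit 5 = 0: r = r^2 mod 43 = 21^2 = 11
  -> s = B^a = 11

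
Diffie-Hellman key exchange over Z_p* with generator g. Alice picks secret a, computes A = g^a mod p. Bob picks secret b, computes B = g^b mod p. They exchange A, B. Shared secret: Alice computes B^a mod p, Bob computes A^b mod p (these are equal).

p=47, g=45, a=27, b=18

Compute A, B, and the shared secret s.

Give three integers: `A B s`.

Answer: 31 25 8

Derivation:
A = 45^27 mod 47  (bits of 27 = 11011)
  bit 0 = 1: r = r^2 * 45 mod 47 = 1^2 * 45 = 1*45 = 45
  bit 1 = 1: r = r^2 * 45 mod 47 = 45^2 * 45 = 4*45 = 39
  bit 2 = 0: r = r^2 mod 47 = 39^2 = 17
  bit 3 = 1: r = r^2 * 45 mod 47 = 17^2 * 45 = 7*45 = 33
  bit 4 = 1: r = r^2 * 45 mod 47 = 33^2 * 45 = 8*45 = 31
  -> A = 31
B = 45^18 mod 47  (bits of 18 = 10010)
  bit 0 = 1: r = r^2 * 45 mod 47 = 1^2 * 45 = 1*45 = 45
  bit 1 = 0: r = r^2 mod 47 = 45^2 = 4
  bit 2 = 0: r = r^2 mod 47 = 4^2 = 16
  bit 3 = 1: r = r^2 * 45 mod 47 = 16^2 * 45 = 21*45 = 5
  bit 4 = 0: r = r^2 mod 47 = 5^2 = 25
  -> B = 25
s = B^a = 25^27 mod 47  (bits of 27 = 11011)
  bit 0 = 1: r = r^2 * 25 mod 47 = 1^2 * 25 = 1*25 = 25
  bit 1 = 1: r = r^2 * 25 mod 47 = 25^2 * 25 = 14*25 = 21
  bit 2 = 0: r = r^2 mod 47 = 21^2 = 18
  bit 3 = 1: r = r^2 * 25 mod 47 = 18^2 * 25 = 42*25 = 16
  bit 4 = 1: r = r^2 * 25 mod 47 = 16^2 * 25 = 21*25 = 8
  -> s = B^a = 8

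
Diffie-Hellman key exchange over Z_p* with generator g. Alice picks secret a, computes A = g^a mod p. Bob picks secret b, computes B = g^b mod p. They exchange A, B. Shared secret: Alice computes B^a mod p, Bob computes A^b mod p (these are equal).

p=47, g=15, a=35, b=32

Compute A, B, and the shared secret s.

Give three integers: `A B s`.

Answer: 19 24 27

Derivation:
A = 15^35 mod 47  (bits of 35 = 100011)
  bit 0 = 1: r = r^2 * 15 mod 47 = 1^2 * 15 = 1*15 = 15
  bit 1 = 0: r = r^2 mod 47 = 15^2 = 37
  bit 2 = 0: r = r^2 mod 47 = 37^2 = 6
  bit 3 = 0: r = r^2 mod 47 = 6^2 = 36
  bit 4 = 1: r = r^2 * 15 mod 47 = 36^2 * 15 = 27*15 = 29
  bit 5 = 1: r = r^2 * 15 mod 47 = 29^2 * 15 = 42*15 = 19
  -> A = 19
B = 15^32 mod 47  (bits of 32 = 100000)
  bit 0 = 1: r = r^2 * 15 mod 47 = 1^2 * 15 = 1*15 = 15
  bit 1 = 0: r = r^2 mod 47 = 15^2 = 37
  bit 2 = 0: r = r^2 mod 47 = 37^2 = 6
  bit 3 = 0: r = r^2 mod 47 = 6^2 = 36
  bit 4 = 0: r = r^2 mod 47 = 36^2 = 27
  bit 5 = 0: r = r^2 mod 47 = 27^2 = 24
  -> B = 24
s = B^a = 24^35 mod 47  (bits of 35 = 100011)
  bit 0 = 1: r = r^2 * 24 mod 47 = 1^2 * 24 = 1*24 = 24
  bit 1 = 0: r = r^2 mod 47 = 24^2 = 12
  bit 2 = 0: r = r^2 mod 47 = 12^2 = 3
  bit 3 = 0: r = r^2 mod 47 = 3^2 = 9
  bit 4 = 1: r = r^2 * 24 mod 47 = 9^2 * 24 = 34*24 = 17
  bit 5 = 1: r = r^2 * 24 mod 47 = 17^2 * 24 = 7*24 = 27
  -> s = B^a = 27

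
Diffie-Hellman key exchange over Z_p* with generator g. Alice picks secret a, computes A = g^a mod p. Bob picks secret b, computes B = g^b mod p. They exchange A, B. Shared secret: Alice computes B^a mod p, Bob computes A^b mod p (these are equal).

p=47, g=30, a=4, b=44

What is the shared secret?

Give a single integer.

Answer: 12

Derivation:
A = 30^4 mod 47  (bits of 4 = 100)
  bit 0 = 1: r = r^2 * 30 mod 47 = 1^2 * 30 = 1*30 = 30
  bit 1 = 0: r = r^2 mod 47 = 30^2 = 7
  bit 2 = 0: r = r^2 mod 47 = 7^2 = 2
  -> A = 2
B = 30^44 mod 47  (bits of 44 = 101100)
  bit 0 = 1: r = r^2 * 30 mod 47 = 1^2 * 30 = 1*30 = 30
  bit 1 = 0: r = r^2 mod 47 = 30^2 = 7
  bit 2 = 1: r = r^2 * 30 mod 47 = 7^2 * 30 = 2*30 = 13
  bit 3 = 1: r = r^2 * 30 mod 47 = 13^2 * 30 = 28*30 = 41
  bit 4 = 0: r = r^2 mod 47 = 41^2 = 36
  bit 5 = 0: r = r^2 mod 47 = 36^2 = 27
  -> B = 27
s = B^a = 27^4 mod 47  (bits of 4 = 100)
  bit 0 = 1: r = r^2 * 27 mod 47 = 1^2 * 27 = 1*27 = 27
  bit 1 = 0: r = r^2 mod 47 = 27^2 = 24
  bit 2 = 0: r = r^2 mod 47 = 24^2 = 12
  -> s = B^a = 12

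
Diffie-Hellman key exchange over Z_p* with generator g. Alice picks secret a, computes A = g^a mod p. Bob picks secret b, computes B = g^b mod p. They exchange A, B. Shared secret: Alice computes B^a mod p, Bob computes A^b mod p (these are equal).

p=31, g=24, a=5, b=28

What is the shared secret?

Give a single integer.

Answer: 5

Derivation:
A = 24^5 mod 31  (bits of 5 = 101)
  bit 0 = 1: r = r^2 * 24 mod 31 = 1^2 * 24 = 1*24 = 24
  bit 1 = 0: r = r^2 mod 31 = 24^2 = 18
  bit 2 = 1: r = r^2 * 24 mod 31 = 18^2 * 24 = 14*24 = 26
  -> A = 26
B = 24^28 mod 31  (bits of 28 = 11100)
  bit 0 = 1: r = r^2 * 24 mod 31 = 1^2 * 24 = 1*24 = 24
  bit 1 = 1: r = r^2 * 24 mod 31 = 24^2 * 24 = 18*24 = 29
  bit 2 = 1: r = r^2 * 24 mod 31 = 29^2 * 24 = 4*24 = 3
  bit 3 = 0: r = r^2 mod 31 = 3^2 = 9
  bit 4 = 0: r = r^2 mod 31 = 9^2 = 19
  -> B = 19
s = B^a = 19^5 mod 31  (bits of 5 = 101)
  bit 0 = 1: r = r^2 * 19 mod 31 = 1^2 * 19 = 1*19 = 19
  bit 1 = 0: r = r^2 mod 31 = 19^2 = 20
  bit 2 = 1: r = r^2 * 19 mod 31 = 20^2 * 19 = 28*19 = 5
  -> s = B^a = 5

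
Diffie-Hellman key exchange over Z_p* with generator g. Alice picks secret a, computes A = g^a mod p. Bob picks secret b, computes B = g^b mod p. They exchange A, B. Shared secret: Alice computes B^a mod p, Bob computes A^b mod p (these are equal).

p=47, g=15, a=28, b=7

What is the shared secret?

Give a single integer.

Answer: 28

Derivation:
A = 15^28 mod 47  (bits of 28 = 11100)
  bit 0 = 1: r = r^2 * 15 mod 47 = 1^2 * 15 = 1*15 = 15
  bit 1 = 1: r = r^2 * 15 mod 47 = 15^2 * 15 = 37*15 = 38
  bit 2 = 1: r = r^2 * 15 mod 47 = 38^2 * 15 = 34*15 = 40
  bit 3 = 0: r = r^2 mod 47 = 40^2 = 2
  bit 4 = 0: r = r^2 mod 47 = 2^2 = 4
  -> A = 4
B = 15^7 mod 47  (bits of 7 = 111)
  bit 0 = 1: r = r^2 * 15 mod 47 = 1^2 * 15 = 1*15 = 15
  bit 1 = 1: r = r^2 * 15 mod 47 = 15^2 * 15 = 37*15 = 38
  bit 2 = 1: r = r^2 * 15 mod 47 = 38^2 * 15 = 34*15 = 40
  -> B = 40
s = B^a = 40^28 mod 47  (bits of 28 = 11100)
  bit 0 = 1: r = r^2 * 40 mod 47 = 1^2 * 40 = 1*40 = 40
  bit 1 = 1: r = r^2 * 40 mod 47 = 40^2 * 40 = 2*40 = 33
  bit 2 = 1: r = r^2 * 40 mod 47 = 33^2 * 40 = 8*40 = 38
  bit 3 = 0: r = r^2 mod 47 = 38^2 = 34
  bit 4 = 0: r = r^2 mod 47 = 34^2 = 28
  -> s = B^a = 28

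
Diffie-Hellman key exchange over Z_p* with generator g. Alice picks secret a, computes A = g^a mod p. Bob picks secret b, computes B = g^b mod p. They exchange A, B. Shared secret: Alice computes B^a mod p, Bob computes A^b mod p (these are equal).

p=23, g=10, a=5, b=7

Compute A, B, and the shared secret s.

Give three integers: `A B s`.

Answer: 19 14 15

Derivation:
A = 10^5 mod 23  (bits of 5 = 101)
  bit 0 = 1: r = r^2 * 10 mod 23 = 1^2 * 10 = 1*10 = 10
  bit 1 = 0: r = r^2 mod 23 = 10^2 = 8
  bit 2 = 1: r = r^2 * 10 mod 23 = 8^2 * 10 = 18*10 = 19
  -> A = 19
B = 10^7 mod 23  (bits of 7 = 111)
  bit 0 = 1: r = r^2 * 10 mod 23 = 1^2 * 10 = 1*10 = 10
  bit 1 = 1: r = r^2 * 10 mod 23 = 10^2 * 10 = 8*10 = 11
  bit 2 = 1: r = r^2 * 10 mod 23 = 11^2 * 10 = 6*10 = 14
  -> B = 14
s = B^a = 14^5 mod 23  (bits of 5 = 101)
  bit 0 = 1: r = r^2 * 14 mod 23 = 1^2 * 14 = 1*14 = 14
  bit 1 = 0: r = r^2 mod 23 = 14^2 = 12
  bit 2 = 1: r = r^2 * 14 mod 23 = 12^2 * 14 = 6*14 = 15
  -> s = B^a = 15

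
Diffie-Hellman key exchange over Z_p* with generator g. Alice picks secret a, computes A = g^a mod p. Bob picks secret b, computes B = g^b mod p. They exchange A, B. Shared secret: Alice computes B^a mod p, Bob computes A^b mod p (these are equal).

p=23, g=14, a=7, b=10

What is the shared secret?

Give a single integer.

Answer: 6

Derivation:
A = 14^7 mod 23  (bits of 7 = 111)
  bit 0 = 1: r = r^2 * 14 mod 23 = 1^2 * 14 = 1*14 = 14
  bit 1 = 1: r = r^2 * 14 mod 23 = 14^2 * 14 = 12*14 = 7
  bit 2 = 1: r = r^2 * 14 mod 23 = 7^2 * 14 = 3*14 = 19
  -> A = 19
B = 14^10 mod 23  (bits of 10 = 1010)
  bit 0 = 1: r = r^2 * 14 mod 23 = 1^2 * 14 = 1*14 = 14
  bit 1 = 0: r = r^2 mod 23 = 14^2 = 12
  bit 2 = 1: r = r^2 * 14 mod 23 = 12^2 * 14 = 6*14 = 15
  bit 3 = 0: r = r^2 mod 23 = 15^2 = 18
  -> B = 18
s = B^a = 18^7 mod 23  (bits of 7 = 111)
  bit 0 = 1: r = r^2 * 18 mod 23 = 1^2 * 18 = 1*18 = 18
  bit 1 = 1: r = r^2 * 18 mod 23 = 18^2 * 18 = 2*18 = 13
  bit 2 = 1: r = r^2 * 18 mod 23 = 13^2 * 18 = 8*18 = 6
  -> s = B^a = 6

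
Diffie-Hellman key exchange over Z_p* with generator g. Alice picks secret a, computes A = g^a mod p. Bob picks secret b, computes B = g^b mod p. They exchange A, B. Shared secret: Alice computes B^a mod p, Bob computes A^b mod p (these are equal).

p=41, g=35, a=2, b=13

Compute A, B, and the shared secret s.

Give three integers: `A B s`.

Answer: 36 17 2

Derivation:
A = 35^2 mod 41  (bits of 2 = 10)
  bit 0 = 1: r = r^2 * 35 mod 41 = 1^2 * 35 = 1*35 = 35
  bit 1 = 0: r = r^2 mod 41 = 35^2 = 36
  -> A = 36
B = 35^13 mod 41  (bits of 13 = 1101)
  bit 0 = 1: r = r^2 * 35 mod 41 = 1^2 * 35 = 1*35 = 35
  bit 1 = 1: r = r^2 * 35 mod 41 = 35^2 * 35 = 36*35 = 30
  bit 2 = 0: r = r^2 mod 41 = 30^2 = 39
  bit 3 = 1: r = r^2 * 35 mod 41 = 39^2 * 35 = 4*35 = 17
  -> B = 17
s = B^a = 17^2 mod 41  (bits of 2 = 10)
  bit 0 = 1: r = r^2 * 17 mod 41 = 1^2 * 17 = 1*17 = 17
  bit 1 = 0: r = r^2 mod 41 = 17^2 = 2
  -> s = B^a = 2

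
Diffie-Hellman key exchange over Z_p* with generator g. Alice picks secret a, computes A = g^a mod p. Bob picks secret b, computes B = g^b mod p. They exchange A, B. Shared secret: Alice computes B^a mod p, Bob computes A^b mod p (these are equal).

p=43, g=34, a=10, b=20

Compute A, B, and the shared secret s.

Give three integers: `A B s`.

A = 34^10 mod 43  (bits of 10 = 1010)
  bit 0 = 1: r = r^2 * 34 mod 43 = 1^2 * 34 = 1*34 = 34
  bit 1 = 0: r = r^2 mod 43 = 34^2 = 38
  bit 2 = 1: r = r^2 * 34 mod 43 = 38^2 * 34 = 25*34 = 33
  bit 3 = 0: r = r^2 mod 43 = 33^2 = 14
  -> A = 14
B = 34^20 mod 43  (bits of 20 = 10100)
  bit 0 = 1: r = r^2 * 34 mod 43 = 1^2 * 34 = 1*34 = 34
  bit 1 = 0: r = r^2 mod 43 = 34^2 = 38
  bit 2 = 1: r = r^2 * 34 mod 43 = 38^2 * 34 = 25*34 = 33
  bit 3 = 0: r = r^2 mod 43 = 33^2 = 14
  bit 4 = 0: r = r^2 mod 43 = 14^2 = 24
  -> B = 24
s = B^a = 24^10 mod 43  (bits of 10 = 1010)
  bit 0 = 1: r = r^2 * 24 mod 43 = 1^2 * 24 = 1*24 = 24
  bit 1 = 0: r = r^2 mod 43 = 24^2 = 17
  bit 2 = 1: r = r^2 * 24 mod 43 = 17^2 * 24 = 31*24 = 13
  bit 3 = 0: r = r^2 mod 43 = 13^2 = 40
  -> s = B^a = 40

Answer: 14 24 40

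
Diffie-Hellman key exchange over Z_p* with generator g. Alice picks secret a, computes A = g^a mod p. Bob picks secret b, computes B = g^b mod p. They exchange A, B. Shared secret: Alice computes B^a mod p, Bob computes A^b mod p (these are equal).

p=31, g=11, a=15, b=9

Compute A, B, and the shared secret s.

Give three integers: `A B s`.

Answer: 30 23 30

Derivation:
A = 11^15 mod 31  (bits of 15 = 1111)
  bit 0 = 1: r = r^2 * 11 mod 31 = 1^2 * 11 = 1*11 = 11
  bit 1 = 1: r = r^2 * 11 mod 31 = 11^2 * 11 = 28*11 = 29
  bit 2 = 1: r = r^2 * 11 mod 31 = 29^2 * 11 = 4*11 = 13
  bit 3 = 1: r = r^2 * 11 mod 31 = 13^2 * 11 = 14*11 = 30
  -> A = 30
B = 11^9 mod 31  (bits of 9 = 1001)
  bit 0 = 1: r = r^2 * 11 mod 31 = 1^2 * 11 = 1*11 = 11
  bit 1 = 0: r = r^2 mod 31 = 11^2 = 28
  bit 2 = 0: r = r^2 mod 31 = 28^2 = 9
  bit 3 = 1: r = r^2 * 11 mod 31 = 9^2 * 11 = 19*11 = 23
  -> B = 23
s = B^a = 23^15 mod 31  (bits of 15 = 1111)
  bit 0 = 1: r = r^2 * 23 mod 31 = 1^2 * 23 = 1*23 = 23
  bit 1 = 1: r = r^2 * 23 mod 31 = 23^2 * 23 = 2*23 = 15
  bit 2 = 1: r = r^2 * 23 mod 31 = 15^2 * 23 = 8*23 = 29
  bit 3 = 1: r = r^2 * 23 mod 31 = 29^2 * 23 = 4*23 = 30
  -> s = B^a = 30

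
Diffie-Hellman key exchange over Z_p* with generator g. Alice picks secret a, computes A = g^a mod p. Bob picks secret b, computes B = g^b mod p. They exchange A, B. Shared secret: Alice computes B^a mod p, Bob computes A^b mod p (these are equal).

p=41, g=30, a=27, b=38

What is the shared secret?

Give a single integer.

A = 30^27 mod 41  (bits of 27 = 11011)
  bit 0 = 1: r = r^2 * 30 mod 41 = 1^2 * 30 = 1*30 = 30
  bit 1 = 1: r = r^2 * 30 mod 41 = 30^2 * 30 = 39*30 = 22
  bit 2 = 0: r = r^2 mod 41 = 22^2 = 33
  bit 3 = 1: r = r^2 * 30 mod 41 = 33^2 * 30 = 23*30 = 34
  bit 4 = 1: r = r^2 * 30 mod 41 = 34^2 * 30 = 8*30 = 35
  -> A = 35
B = 30^38 mod 41  (bits of 38 = 100110)
  bit 0 = 1: r = r^2 * 30 mod 41 = 1^2 * 30 = 1*30 = 30
  bit 1 = 0: r = r^2 mod 41 = 30^2 = 39
  bit 2 = 0: r = r^2 mod 41 = 39^2 = 4
  bit 3 = 1: r = r^2 * 30 mod 41 = 4^2 * 30 = 16*30 = 29
  bit 4 = 1: r = r^2 * 30 mod 41 = 29^2 * 30 = 21*30 = 15
  bit 5 = 0: r = r^2 mod 41 = 15^2 = 20
  -> B = 20
s = B^a = 20^27 mod 41  (bits of 27 = 11011)
  bit 0 = 1: r = r^2 * 20 mod 41 = 1^2 * 20 = 1*20 = 20
  bit 1 = 1: r = r^2 * 20 mod 41 = 20^2 * 20 = 31*20 = 5
  bit 2 = 0: r = r^2 mod 41 = 5^2 = 25
  bit 3 = 1: r = r^2 * 20 mod 41 = 25^2 * 20 = 10*20 = 36
  bit 4 = 1: r = r^2 * 20 mod 41 = 36^2 * 20 = 25*20 = 8
  -> s = B^a = 8

Answer: 8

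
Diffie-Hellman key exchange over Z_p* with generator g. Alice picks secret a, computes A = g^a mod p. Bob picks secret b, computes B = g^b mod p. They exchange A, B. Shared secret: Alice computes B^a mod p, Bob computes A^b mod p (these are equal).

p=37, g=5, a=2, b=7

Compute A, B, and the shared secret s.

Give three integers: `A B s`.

Answer: 25 18 28

Derivation:
A = 5^2 mod 37  (bits of 2 = 10)
  bit 0 = 1: r = r^2 * 5 mod 37 = 1^2 * 5 = 1*5 = 5
  bit 1 = 0: r = r^2 mod 37 = 5^2 = 25
  -> A = 25
B = 5^7 mod 37  (bits of 7 = 111)
  bit 0 = 1: r = r^2 * 5 mod 37 = 1^2 * 5 = 1*5 = 5
  bit 1 = 1: r = r^2 * 5 mod 37 = 5^2 * 5 = 25*5 = 14
  bit 2 = 1: r = r^2 * 5 mod 37 = 14^2 * 5 = 11*5 = 18
  -> B = 18
s = B^a = 18^2 mod 37  (bits of 2 = 10)
  bit 0 = 1: r = r^2 * 18 mod 37 = 1^2 * 18 = 1*18 = 18
  bit 1 = 0: r = r^2 mod 37 = 18^2 = 28
  -> s = B^a = 28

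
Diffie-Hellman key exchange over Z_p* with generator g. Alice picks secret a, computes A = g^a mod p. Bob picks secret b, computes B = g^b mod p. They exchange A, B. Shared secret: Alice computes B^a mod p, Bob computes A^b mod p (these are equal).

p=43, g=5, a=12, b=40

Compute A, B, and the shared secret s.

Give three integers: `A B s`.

A = 5^12 mod 43  (bits of 12 = 1100)
  bit 0 = 1: r = r^2 * 5 mod 43 = 1^2 * 5 = 1*5 = 5
  bit 1 = 1: r = r^2 * 5 mod 43 = 5^2 * 5 = 25*5 = 39
  bit 2 = 0: r = r^2 mod 43 = 39^2 = 16
  bit 3 = 0: r = r^2 mod 43 = 16^2 = 41
  -> A = 41
B = 5^40 mod 43  (bits of 40 = 101000)
  bit 0 = 1: r = r^2 * 5 mod 43 = 1^2 * 5 = 1*5 = 5
  bit 1 = 0: r = r^2 mod 43 = 5^2 = 25
  bit 2 = 1: r = r^2 * 5 mod 43 = 25^2 * 5 = 23*5 = 29
  bit 3 = 0: r = r^2 mod 43 = 29^2 = 24
  bit 4 = 0: r = r^2 mod 43 = 24^2 = 17
  bit 5 = 0: r = r^2 mod 43 = 17^2 = 31
  -> B = 31
s = B^a = 31^12 mod 43  (bits of 12 = 1100)
  bit 0 = 1: r = r^2 * 31 mod 43 = 1^2 * 31 = 1*31 = 31
  bit 1 = 1: r = r^2 * 31 mod 43 = 31^2 * 31 = 15*31 = 35
  bit 2 = 0: r = r^2 mod 43 = 35^2 = 21
  bit 3 = 0: r = r^2 mod 43 = 21^2 = 11
  -> s = B^a = 11

Answer: 41 31 11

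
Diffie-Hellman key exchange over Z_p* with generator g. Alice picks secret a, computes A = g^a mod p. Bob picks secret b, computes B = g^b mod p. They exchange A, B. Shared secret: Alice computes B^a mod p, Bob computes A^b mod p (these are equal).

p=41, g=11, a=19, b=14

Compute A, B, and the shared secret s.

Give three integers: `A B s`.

A = 11^19 mod 41  (bits of 19 = 10011)
  bit 0 = 1: r = r^2 * 11 mod 41 = 1^2 * 11 = 1*11 = 11
  bit 1 = 0: r = r^2 mod 41 = 11^2 = 39
  bit 2 = 0: r = r^2 mod 41 = 39^2 = 4
  bit 3 = 1: r = r^2 * 11 mod 41 = 4^2 * 11 = 16*11 = 12
  bit 4 = 1: r = r^2 * 11 mod 41 = 12^2 * 11 = 21*11 = 26
  -> A = 26
B = 11^14 mod 41  (bits of 14 = 1110)
  bit 0 = 1: r = r^2 * 11 mod 41 = 1^2 * 11 = 1*11 = 11
  bit 1 = 1: r = r^2 * 11 mod 41 = 11^2 * 11 = 39*11 = 19
  bit 2 = 1: r = r^2 * 11 mod 41 = 19^2 * 11 = 33*11 = 35
  bit 3 = 0: r = r^2 mod 41 = 35^2 = 36
  -> B = 36
s = B^a = 36^19 mod 41  (bits of 19 = 10011)
  bit 0 = 1: r = r^2 * 36 mod 41 = 1^2 * 36 = 1*36 = 36
  bit 1 = 0: r = r^2 mod 41 = 36^2 = 25
  bit 2 = 0: r = r^2 mod 41 = 25^2 = 10
  bit 3 = 1: r = r^2 * 36 mod 41 = 10^2 * 36 = 18*36 = 33
  bit 4 = 1: r = r^2 * 36 mod 41 = 33^2 * 36 = 23*36 = 8
  -> s = B^a = 8

Answer: 26 36 8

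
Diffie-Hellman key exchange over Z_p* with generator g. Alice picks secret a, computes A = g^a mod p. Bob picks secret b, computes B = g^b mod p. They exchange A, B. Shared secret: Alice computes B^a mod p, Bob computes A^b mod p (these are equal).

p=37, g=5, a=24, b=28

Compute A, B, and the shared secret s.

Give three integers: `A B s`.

A = 5^24 mod 37  (bits of 24 = 11000)
  bit 0 = 1: r = r^2 * 5 mod 37 = 1^2 * 5 = 1*5 = 5
  bit 1 = 1: r = r^2 * 5 mod 37 = 5^2 * 5 = 25*5 = 14
  bit 2 = 0: r = r^2 mod 37 = 14^2 = 11
  bit 3 = 0: r = r^2 mod 37 = 11^2 = 10
  bit 4 = 0: r = r^2 mod 37 = 10^2 = 26
  -> A = 26
B = 5^28 mod 37  (bits of 28 = 11100)
  bit 0 = 1: r = r^2 * 5 mod 37 = 1^2 * 5 = 1*5 = 5
  bit 1 = 1: r = r^2 * 5 mod 37 = 5^2 * 5 = 25*5 = 14
  bit 2 = 1: r = r^2 * 5 mod 37 = 14^2 * 5 = 11*5 = 18
  bit 3 = 0: r = r^2 mod 37 = 18^2 = 28
  bit 4 = 0: r = r^2 mod 37 = 28^2 = 7
  -> B = 7
s = B^a = 7^24 mod 37  (bits of 24 = 11000)
  bit 0 = 1: r = r^2 * 7 mod 37 = 1^2 * 7 = 1*7 = 7
  bit 1 = 1: r = r^2 * 7 mod 37 = 7^2 * 7 = 12*7 = 10
  bit 2 = 0: r = r^2 mod 37 = 10^2 = 26
  bit 3 = 0: r = r^2 mod 37 = 26^2 = 10
  bit 4 = 0: r = r^2 mod 37 = 10^2 = 26
  -> s = B^a = 26

Answer: 26 7 26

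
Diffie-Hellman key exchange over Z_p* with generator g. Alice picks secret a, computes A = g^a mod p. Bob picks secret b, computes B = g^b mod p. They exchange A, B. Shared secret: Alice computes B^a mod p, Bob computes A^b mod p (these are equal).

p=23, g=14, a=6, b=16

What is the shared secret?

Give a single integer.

A = 14^6 mod 23  (bits of 6 = 110)
  bit 0 = 1: r = r^2 * 14 mod 23 = 1^2 * 14 = 1*14 = 14
  bit 1 = 1: r = r^2 * 14 mod 23 = 14^2 * 14 = 12*14 = 7
  bit 2 = 0: r = r^2 mod 23 = 7^2 = 3
  -> A = 3
B = 14^16 mod 23  (bits of 16 = 10000)
  bit 0 = 1: r = r^2 * 14 mod 23 = 1^2 * 14 = 1*14 = 14
  bit 1 = 0: r = r^2 mod 23 = 14^2 = 12
  bit 2 = 0: r = r^2 mod 23 = 12^2 = 6
  bit 3 = 0: r = r^2 mod 23 = 6^2 = 13
  bit 4 = 0: r = r^2 mod 23 = 13^2 = 8
  -> B = 8
s = B^a = 8^6 mod 23  (bits of 6 = 110)
  bit 0 = 1: r = r^2 * 8 mod 23 = 1^2 * 8 = 1*8 = 8
  bit 1 = 1: r = r^2 * 8 mod 23 = 8^2 * 8 = 18*8 = 6
  bit 2 = 0: r = r^2 mod 23 = 6^2 = 13
  -> s = B^a = 13

Answer: 13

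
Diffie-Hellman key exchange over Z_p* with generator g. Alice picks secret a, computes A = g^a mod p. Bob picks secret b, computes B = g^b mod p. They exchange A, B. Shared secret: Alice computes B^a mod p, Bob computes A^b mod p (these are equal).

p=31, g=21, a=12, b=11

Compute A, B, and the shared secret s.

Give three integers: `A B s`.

A = 21^12 mod 31  (bits of 12 = 1100)
  bit 0 = 1: r = r^2 * 21 mod 31 = 1^2 * 21 = 1*21 = 21
  bit 1 = 1: r = r^2 * 21 mod 31 = 21^2 * 21 = 7*21 = 23
  bit 2 = 0: r = r^2 mod 31 = 23^2 = 2
  bit 3 = 0: r = r^2 mod 31 = 2^2 = 4
  -> A = 4
B = 21^11 mod 31  (bits of 11 = 1011)
  bit 0 = 1: r = r^2 * 21 mod 31 = 1^2 * 21 = 1*21 = 21
  bit 1 = 0: r = r^2 mod 31 = 21^2 = 7
  bit 2 = 1: r = r^2 * 21 mod 31 = 7^2 * 21 = 18*21 = 6
  bit 3 = 1: r = r^2 * 21 mod 31 = 6^2 * 21 = 5*21 = 12
  -> B = 12
s = B^a = 12^12 mod 31  (bits of 12 = 1100)
  bit 0 = 1: r = r^2 * 12 mod 31 = 1^2 * 12 = 1*12 = 12
  bit 1 = 1: r = r^2 * 12 mod 31 = 12^2 * 12 = 20*12 = 23
  bit 2 = 0: r = r^2 mod 31 = 23^2 = 2
  bit 3 = 0: r = r^2 mod 31 = 2^2 = 4
  -> s = B^a = 4

Answer: 4 12 4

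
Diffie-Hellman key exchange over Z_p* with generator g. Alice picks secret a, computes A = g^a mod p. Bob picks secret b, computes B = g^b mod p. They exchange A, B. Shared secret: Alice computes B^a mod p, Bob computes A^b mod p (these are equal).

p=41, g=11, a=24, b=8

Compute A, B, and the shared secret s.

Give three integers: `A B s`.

A = 11^24 mod 41  (bits of 24 = 11000)
  bit 0 = 1: r = r^2 * 11 mod 41 = 1^2 * 11 = 1*11 = 11
  bit 1 = 1: r = r^2 * 11 mod 41 = 11^2 * 11 = 39*11 = 19
  bit 2 = 0: r = r^2 mod 41 = 19^2 = 33
  bit 3 = 0: r = r^2 mod 41 = 33^2 = 23
  bit 4 = 0: r = r^2 mod 41 = 23^2 = 37
  -> A = 37
B = 11^8 mod 41  (bits of 8 = 1000)
  bit 0 = 1: r = r^2 * 11 mod 41 = 1^2 * 11 = 1*11 = 11
  bit 1 = 0: r = r^2 mod 41 = 11^2 = 39
  bit 2 = 0: r = r^2 mod 41 = 39^2 = 4
  bit 3 = 0: r = r^2 mod 41 = 4^2 = 16
  -> B = 16
s = B^a = 16^24 mod 41  (bits of 24 = 11000)
  bit 0 = 1: r = r^2 * 16 mod 41 = 1^2 * 16 = 1*16 = 16
  bit 1 = 1: r = r^2 * 16 mod 41 = 16^2 * 16 = 10*16 = 37
  bit 2 = 0: r = r^2 mod 41 = 37^2 = 16
  bit 3 = 0: r = r^2 mod 41 = 16^2 = 10
  bit 4 = 0: r = r^2 mod 41 = 10^2 = 18
  -> s = B^a = 18

Answer: 37 16 18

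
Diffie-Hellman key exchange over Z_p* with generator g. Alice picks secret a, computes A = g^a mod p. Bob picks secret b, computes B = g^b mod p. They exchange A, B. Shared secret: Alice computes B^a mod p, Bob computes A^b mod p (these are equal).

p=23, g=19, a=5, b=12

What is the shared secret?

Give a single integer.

Answer: 12

Derivation:
A = 19^5 mod 23  (bits of 5 = 101)
  bit 0 = 1: r = r^2 * 19 mod 23 = 1^2 * 19 = 1*19 = 19
  bit 1 = 0: r = r^2 mod 23 = 19^2 = 16
  bit 2 = 1: r = r^2 * 19 mod 23 = 16^2 * 19 = 3*19 = 11
  -> A = 11
B = 19^12 mod 23  (bits of 12 = 1100)
  bit 0 = 1: r = r^2 * 19 mod 23 = 1^2 * 19 = 1*19 = 19
  bit 1 = 1: r = r^2 * 19 mod 23 = 19^2 * 19 = 16*19 = 5
  bit 2 = 0: r = r^2 mod 23 = 5^2 = 2
  bit 3 = 0: r = r^2 mod 23 = 2^2 = 4
  -> B = 4
s = B^a = 4^5 mod 23  (bits of 5 = 101)
  bit 0 = 1: r = r^2 * 4 mod 23 = 1^2 * 4 = 1*4 = 4
  bit 1 = 0: r = r^2 mod 23 = 4^2 = 16
  bit 2 = 1: r = r^2 * 4 mod 23 = 16^2 * 4 = 3*4 = 12
  -> s = B^a = 12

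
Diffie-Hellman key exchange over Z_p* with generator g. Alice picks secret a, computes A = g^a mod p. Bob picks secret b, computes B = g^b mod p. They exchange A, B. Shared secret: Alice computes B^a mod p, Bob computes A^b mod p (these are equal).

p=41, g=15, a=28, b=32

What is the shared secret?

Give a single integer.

A = 15^28 mod 41  (bits of 28 = 11100)
  bit 0 = 1: r = r^2 * 15 mod 41 = 1^2 * 15 = 1*15 = 15
  bit 1 = 1: r = r^2 * 15 mod 41 = 15^2 * 15 = 20*15 = 13
  bit 2 = 1: r = r^2 * 15 mod 41 = 13^2 * 15 = 5*15 = 34
  bit 3 = 0: r = r^2 mod 41 = 34^2 = 8
  bit 4 = 0: r = r^2 mod 41 = 8^2 = 23
  -> A = 23
B = 15^32 mod 41  (bits of 32 = 100000)
  bit 0 = 1: r = r^2 * 15 mod 41 = 1^2 * 15 = 1*15 = 15
  bit 1 = 0: r = r^2 mod 41 = 15^2 = 20
  bit 2 = 0: r = r^2 mod 41 = 20^2 = 31
  bit 3 = 0: r = r^2 mod 41 = 31^2 = 18
  bit 4 = 0: r = r^2 mod 41 = 18^2 = 37
  bit 5 = 0: r = r^2 mod 41 = 37^2 = 16
  -> B = 16
s = B^a = 16^28 mod 41  (bits of 28 = 11100)
  bit 0 = 1: r = r^2 * 16 mod 41 = 1^2 * 16 = 1*16 = 16
  bit 1 = 1: r = r^2 * 16 mod 41 = 16^2 * 16 = 10*16 = 37
  bit 2 = 1: r = r^2 * 16 mod 41 = 37^2 * 16 = 16*16 = 10
  bit 3 = 0: r = r^2 mod 41 = 10^2 = 18
  bit 4 = 0: r = r^2 mod 41 = 18^2 = 37
  -> s = B^a = 37

Answer: 37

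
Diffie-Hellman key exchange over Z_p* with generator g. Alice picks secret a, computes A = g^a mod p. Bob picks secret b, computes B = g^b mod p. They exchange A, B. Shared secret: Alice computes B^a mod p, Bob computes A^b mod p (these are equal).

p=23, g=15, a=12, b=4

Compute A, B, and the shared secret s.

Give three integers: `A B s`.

A = 15^12 mod 23  (bits of 12 = 1100)
  bit 0 = 1: r = r^2 * 15 mod 23 = 1^2 * 15 = 1*15 = 15
  bit 1 = 1: r = r^2 * 15 mod 23 = 15^2 * 15 = 18*15 = 17
  bit 2 = 0: r = r^2 mod 23 = 17^2 = 13
  bit 3 = 0: r = r^2 mod 23 = 13^2 = 8
  -> A = 8
B = 15^4 mod 23  (bits of 4 = 100)
  bit 0 = 1: r = r^2 * 15 mod 23 = 1^2 * 15 = 1*15 = 15
  bit 1 = 0: r = r^2 mod 23 = 15^2 = 18
  bit 2 = 0: r = r^2 mod 23 = 18^2 = 2
  -> B = 2
s = B^a = 2^12 mod 23  (bits of 12 = 1100)
  bit 0 = 1: r = r^2 * 2 mod 23 = 1^2 * 2 = 1*2 = 2
  bit 1 = 1: r = r^2 * 2 mod 23 = 2^2 * 2 = 4*2 = 8
  bit 2 = 0: r = r^2 mod 23 = 8^2 = 18
  bit 3 = 0: r = r^2 mod 23 = 18^2 = 2
  -> s = B^a = 2

Answer: 8 2 2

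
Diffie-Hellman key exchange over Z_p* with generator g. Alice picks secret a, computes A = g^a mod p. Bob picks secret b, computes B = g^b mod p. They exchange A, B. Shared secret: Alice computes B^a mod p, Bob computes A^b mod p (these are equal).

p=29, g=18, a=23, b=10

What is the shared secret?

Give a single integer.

A = 18^23 mod 29  (bits of 23 = 10111)
  bit 0 = 1: r = r^2 * 18 mod 29 = 1^2 * 18 = 1*18 = 18
  bit 1 = 0: r = r^2 mod 29 = 18^2 = 5
  bit 2 = 1: r = r^2 * 18 mod 29 = 5^2 * 18 = 25*18 = 15
  bit 3 = 1: r = r^2 * 18 mod 29 = 15^2 * 18 = 22*18 = 19
  bit 4 = 1: r = r^2 * 18 mod 29 = 19^2 * 18 = 13*18 = 2
  -> A = 2
B = 18^10 mod 29  (bits of 10 = 1010)
  bit 0 = 1: r = r^2 * 18 mod 29 = 1^2 * 18 = 1*18 = 18
  bit 1 = 0: r = r^2 mod 29 = 18^2 = 5
  bit 2 = 1: r = r^2 * 18 mod 29 = 5^2 * 18 = 25*18 = 15
  bit 3 = 0: r = r^2 mod 29 = 15^2 = 22
  -> B = 22
s = B^a = 22^23 mod 29  (bits of 23 = 10111)
  bit 0 = 1: r = r^2 * 22 mod 29 = 1^2 * 22 = 1*22 = 22
  bit 1 = 0: r = r^2 mod 29 = 22^2 = 20
  bit 2 = 1: r = r^2 * 22 mod 29 = 20^2 * 22 = 23*22 = 13
  bit 3 = 1: r = r^2 * 22 mod 29 = 13^2 * 22 = 24*22 = 6
  bit 4 = 1: r = r^2 * 22 mod 29 = 6^2 * 22 = 7*22 = 9
  -> s = B^a = 9

Answer: 9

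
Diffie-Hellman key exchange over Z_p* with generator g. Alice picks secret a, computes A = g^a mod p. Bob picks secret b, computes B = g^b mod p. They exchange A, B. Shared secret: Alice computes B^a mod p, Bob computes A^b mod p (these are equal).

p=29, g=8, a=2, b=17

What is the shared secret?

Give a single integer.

A = 8^2 mod 29  (bits of 2 = 10)
  bit 0 = 1: r = r^2 * 8 mod 29 = 1^2 * 8 = 1*8 = 8
  bit 1 = 0: r = r^2 mod 29 = 8^2 = 6
  -> A = 6
B = 8^17 mod 29  (bits of 17 = 10001)
  bit 0 = 1: r = r^2 * 8 mod 29 = 1^2 * 8 = 1*8 = 8
  bit 1 = 0: r = r^2 mod 29 = 8^2 = 6
  bit 2 = 0: r = r^2 mod 29 = 6^2 = 7
  bit 3 = 0: r = r^2 mod 29 = 7^2 = 20
  bit 4 = 1: r = r^2 * 8 mod 29 = 20^2 * 8 = 23*8 = 10
  -> B = 10
s = B^a = 10^2 mod 29  (bits of 2 = 10)
  bit 0 = 1: r = r^2 * 10 mod 29 = 1^2 * 10 = 1*10 = 10
  bit 1 = 0: r = r^2 mod 29 = 10^2 = 13
  -> s = B^a = 13

Answer: 13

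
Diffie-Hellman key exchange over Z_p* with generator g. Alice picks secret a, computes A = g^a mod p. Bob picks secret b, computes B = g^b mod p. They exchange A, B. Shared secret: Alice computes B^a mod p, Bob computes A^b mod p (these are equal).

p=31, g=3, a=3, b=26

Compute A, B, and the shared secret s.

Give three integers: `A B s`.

Answer: 27 18 4

Derivation:
A = 3^3 mod 31  (bits of 3 = 11)
  bit 0 = 1: r = r^2 * 3 mod 31 = 1^2 * 3 = 1*3 = 3
  bit 1 = 1: r = r^2 * 3 mod 31 = 3^2 * 3 = 9*3 = 27
  -> A = 27
B = 3^26 mod 31  (bits of 26 = 11010)
  bit 0 = 1: r = r^2 * 3 mod 31 = 1^2 * 3 = 1*3 = 3
  bit 1 = 1: r = r^2 * 3 mod 31 = 3^2 * 3 = 9*3 = 27
  bit 2 = 0: r = r^2 mod 31 = 27^2 = 16
  bit 3 = 1: r = r^2 * 3 mod 31 = 16^2 * 3 = 8*3 = 24
  bit 4 = 0: r = r^2 mod 31 = 24^2 = 18
  -> B = 18
s = B^a = 18^3 mod 31  (bits of 3 = 11)
  bit 0 = 1: r = r^2 * 18 mod 31 = 1^2 * 18 = 1*18 = 18
  bit 1 = 1: r = r^2 * 18 mod 31 = 18^2 * 18 = 14*18 = 4
  -> s = B^a = 4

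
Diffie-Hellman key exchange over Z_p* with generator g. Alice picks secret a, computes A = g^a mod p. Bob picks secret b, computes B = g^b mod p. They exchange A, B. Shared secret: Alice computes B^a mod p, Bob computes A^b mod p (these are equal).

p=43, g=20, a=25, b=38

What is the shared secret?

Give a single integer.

Answer: 17

Derivation:
A = 20^25 mod 43  (bits of 25 = 11001)
  bit 0 = 1: r = r^2 * 20 mod 43 = 1^2 * 20 = 1*20 = 20
  bit 1 = 1: r = r^2 * 20 mod 43 = 20^2 * 20 = 13*20 = 2
  bit 2 = 0: r = r^2 mod 43 = 2^2 = 4
  bit 3 = 0: r = r^2 mod 43 = 4^2 = 16
  bit 4 = 1: r = r^2 * 20 mod 43 = 16^2 * 20 = 41*20 = 3
  -> A = 3
B = 20^38 mod 43  (bits of 38 = 100110)
  bit 0 = 1: r = r^2 * 20 mod 43 = 1^2 * 20 = 1*20 = 20
  bit 1 = 0: r = r^2 mod 43 = 20^2 = 13
  bit 2 = 0: r = r^2 mod 43 = 13^2 = 40
  bit 3 = 1: r = r^2 * 20 mod 43 = 40^2 * 20 = 9*20 = 8
  bit 4 = 1: r = r^2 * 20 mod 43 = 8^2 * 20 = 21*20 = 33
  bit 5 = 0: r = r^2 mod 43 = 33^2 = 14
  -> B = 14
s = B^a = 14^25 mod 43  (bits of 25 = 11001)
  bit 0 = 1: r = r^2 * 14 mod 43 = 1^2 * 14 = 1*14 = 14
  bit 1 = 1: r = r^2 * 14 mod 43 = 14^2 * 14 = 24*14 = 35
  bit 2 = 0: r = r^2 mod 43 = 35^2 = 21
  bit 3 = 0: r = r^2 mod 43 = 21^2 = 11
  bit 4 = 1: r = r^2 * 14 mod 43 = 11^2 * 14 = 35*14 = 17
  -> s = B^a = 17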